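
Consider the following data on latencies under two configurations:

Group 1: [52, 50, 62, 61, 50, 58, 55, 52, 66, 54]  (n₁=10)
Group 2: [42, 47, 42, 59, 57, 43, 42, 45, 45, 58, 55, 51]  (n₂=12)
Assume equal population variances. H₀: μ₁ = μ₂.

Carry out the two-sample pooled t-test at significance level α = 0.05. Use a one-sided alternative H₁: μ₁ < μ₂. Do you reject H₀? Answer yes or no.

x̄₁=56.000, s₁=5.518, n₁=10
x̄₂=48.833, s₂=6.767, n₂=12
s_p² = [9·5.518² + 11·6.767²]/20 = 38.8833
SE = √(s_p²·(1/10+1/12)) = 2.6699
t = (56.000−48.833)/2.6699 = 2.6842
df = 20
p-value (one-sided, H₁ less) = 0.99287
At α=0.05: p ≥ α → fail to reject H₀

reject H₀: no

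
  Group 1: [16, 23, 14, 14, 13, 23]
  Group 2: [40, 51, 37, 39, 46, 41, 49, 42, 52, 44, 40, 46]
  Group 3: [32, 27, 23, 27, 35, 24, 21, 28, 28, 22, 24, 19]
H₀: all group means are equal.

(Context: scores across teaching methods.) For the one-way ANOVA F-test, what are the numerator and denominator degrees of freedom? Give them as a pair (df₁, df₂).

degrees of freedom = [2, 27]

k = 3 groups, N = 30 total
df = (k−1, N−k) = (3−1, 30−3) = (2, 27)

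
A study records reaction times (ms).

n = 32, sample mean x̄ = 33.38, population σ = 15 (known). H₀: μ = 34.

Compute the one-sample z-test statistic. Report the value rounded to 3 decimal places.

test statistic = -0.234

SE = σ/√n = 15/√32 = 2.6517
z = (x̄−μ₀)/SE = (33.38−34)/2.6517 = -0.2338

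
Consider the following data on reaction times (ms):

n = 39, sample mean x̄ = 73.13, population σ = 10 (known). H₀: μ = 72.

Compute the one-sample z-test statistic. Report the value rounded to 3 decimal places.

SE = σ/√n = 10/√39 = 1.6013
z = (x̄−μ₀)/SE = (73.13−72)/1.6013 = 0.7057

test statistic = 0.706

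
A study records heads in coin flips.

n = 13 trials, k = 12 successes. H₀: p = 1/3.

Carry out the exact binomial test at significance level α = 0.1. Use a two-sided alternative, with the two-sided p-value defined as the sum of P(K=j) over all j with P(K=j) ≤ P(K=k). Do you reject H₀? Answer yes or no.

Exact binomial: n=13, k=12, p₀=1/3=0.3333
P(X=j) = C(n,j)·p₀^j·(1−p₀)^(n−j); p = Σ P(X=j) over j with P(X=j) ≤ P(X=12)
p-value (two-sided) = 0.00002
At α=0.1: p < α → reject H₀

reject H₀: yes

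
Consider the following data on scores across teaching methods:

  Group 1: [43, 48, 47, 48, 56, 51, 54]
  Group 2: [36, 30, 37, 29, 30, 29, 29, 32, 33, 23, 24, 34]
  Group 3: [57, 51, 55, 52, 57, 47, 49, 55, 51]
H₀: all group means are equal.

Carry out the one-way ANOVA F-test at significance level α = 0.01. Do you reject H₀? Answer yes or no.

reject H₀: yes

Group means [49.57, 30.50, 52.67], grand mean 42.393
SSB = Σnᵢ(x̄ᵢ−x̄)² = 3007.964; SSW = ΣΣ(x−x̄ᵢ)² = 416.714
MSB = 3007.964/2 = 1503.9821; MSW = 416.714/25 = 16.6686
F = MSB/MSW = 90.2286
df = (2, 25)
p-value (upper-tail) = 0.00000
At α=0.01: p < α → reject H₀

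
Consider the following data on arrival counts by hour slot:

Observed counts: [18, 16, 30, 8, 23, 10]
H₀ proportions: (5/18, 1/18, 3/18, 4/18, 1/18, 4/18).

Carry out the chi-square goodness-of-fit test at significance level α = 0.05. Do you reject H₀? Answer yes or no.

reject H₀: yes

n = 105; E_i = n·p_i = [29.17, 5.83, 17.50, 23.33, 5.83, 23.33]
χ² = (18−29.17)²/29.17 + (16−5.83)²/5.83 + (30−17.50)²/17.50 + (8−23.33)²/23.33 + (23−5.83)²/5.83 + (10−23.33)²/23.33 = 99.1371
df = 5
p-value (upper-tail) = 0.00000
At α=0.05: p < α → reject H₀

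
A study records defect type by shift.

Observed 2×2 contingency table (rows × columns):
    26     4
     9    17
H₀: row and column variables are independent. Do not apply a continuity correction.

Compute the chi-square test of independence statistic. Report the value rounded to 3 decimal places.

test statistic = 16.101

Row totals [30, 26], col totals [35, 21], n=56
χ² = (26−18.75)²/18.75 + (4−11.25)²/11.25 + (9−16.25)²/16.25 + (17−9.75)²/9.75 = 16.1012
df = 1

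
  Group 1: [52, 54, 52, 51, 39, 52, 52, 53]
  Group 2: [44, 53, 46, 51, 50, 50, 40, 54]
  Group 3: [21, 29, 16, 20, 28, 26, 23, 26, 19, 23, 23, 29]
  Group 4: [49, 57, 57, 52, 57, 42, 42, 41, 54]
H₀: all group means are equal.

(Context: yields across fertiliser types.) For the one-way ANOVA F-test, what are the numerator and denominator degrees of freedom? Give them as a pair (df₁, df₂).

k = 4 groups, N = 37 total
df = (k−1, N−k) = (4−1, 37−4) = (3, 33)

degrees of freedom = [3, 33]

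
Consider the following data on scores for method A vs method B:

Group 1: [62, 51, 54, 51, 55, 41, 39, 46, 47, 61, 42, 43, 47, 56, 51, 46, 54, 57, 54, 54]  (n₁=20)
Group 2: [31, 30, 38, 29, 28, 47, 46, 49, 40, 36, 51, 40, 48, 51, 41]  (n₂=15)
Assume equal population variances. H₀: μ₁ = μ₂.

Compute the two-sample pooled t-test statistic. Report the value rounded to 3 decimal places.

test statistic = 4.121

x̄₁=50.550, s₁=6.493, n₁=20
x̄₂=40.333, s₂=8.182, n₂=15
s_p² = [19·6.493² + 14·8.182²]/33 = 52.6753
SE = √(s_p²·(1/20+1/15)) = 2.4790
t = (50.550−40.333)/2.4790 = 4.1213
df = 33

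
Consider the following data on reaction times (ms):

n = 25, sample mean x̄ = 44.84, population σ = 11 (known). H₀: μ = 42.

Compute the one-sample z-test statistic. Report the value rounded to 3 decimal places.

SE = σ/√n = 11/√25 = 2.2000
z = (x̄−μ₀)/SE = (44.84−42)/2.2000 = 1.2909

test statistic = 1.291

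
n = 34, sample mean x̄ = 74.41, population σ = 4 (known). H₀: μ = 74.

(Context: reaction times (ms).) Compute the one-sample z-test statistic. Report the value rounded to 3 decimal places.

SE = σ/√n = 4/√34 = 0.6860
z = (x̄−μ₀)/SE = (74.41−74)/0.6860 = 0.5977

test statistic = 0.598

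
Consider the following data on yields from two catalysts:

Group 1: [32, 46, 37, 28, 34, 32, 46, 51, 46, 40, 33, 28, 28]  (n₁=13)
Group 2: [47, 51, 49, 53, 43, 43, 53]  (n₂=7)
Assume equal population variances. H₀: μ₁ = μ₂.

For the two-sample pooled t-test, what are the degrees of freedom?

df = n₁ + n₂ − 2 = 13 + 7 − 2 = 18

degrees of freedom = 18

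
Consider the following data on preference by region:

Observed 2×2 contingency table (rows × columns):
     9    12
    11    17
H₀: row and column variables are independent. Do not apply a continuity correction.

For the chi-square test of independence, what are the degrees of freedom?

df = (r−1)(c−1) = (2−1)·(2−1) = 1

degrees of freedom = 1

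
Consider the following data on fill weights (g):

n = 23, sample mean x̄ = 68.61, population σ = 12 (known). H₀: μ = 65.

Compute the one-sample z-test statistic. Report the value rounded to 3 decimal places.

test statistic = 1.443

SE = σ/√n = 12/√23 = 2.5022
z = (x̄−μ₀)/SE = (68.61−65)/2.5022 = 1.4427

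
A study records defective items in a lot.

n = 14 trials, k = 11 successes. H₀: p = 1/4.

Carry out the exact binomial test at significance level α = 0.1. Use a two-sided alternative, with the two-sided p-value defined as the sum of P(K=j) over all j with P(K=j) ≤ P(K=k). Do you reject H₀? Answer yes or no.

reject H₀: yes

Exact binomial: n=14, k=11, p₀=1/4=0.2500
P(X=j) = C(n,j)·p₀^j·(1−p₀)^(n−j); p = Σ P(X=j) over j with P(X=j) ≤ P(X=11)
p-value (two-sided) = 0.00004
At α=0.1: p < α → reject H₀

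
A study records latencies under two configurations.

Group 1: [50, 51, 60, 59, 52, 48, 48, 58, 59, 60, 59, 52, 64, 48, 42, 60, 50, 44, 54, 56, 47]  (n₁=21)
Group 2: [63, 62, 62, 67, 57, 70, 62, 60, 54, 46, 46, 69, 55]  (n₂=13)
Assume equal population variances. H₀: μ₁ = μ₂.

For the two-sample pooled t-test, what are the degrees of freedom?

df = n₁ + n₂ − 2 = 21 + 13 − 2 = 32

degrees of freedom = 32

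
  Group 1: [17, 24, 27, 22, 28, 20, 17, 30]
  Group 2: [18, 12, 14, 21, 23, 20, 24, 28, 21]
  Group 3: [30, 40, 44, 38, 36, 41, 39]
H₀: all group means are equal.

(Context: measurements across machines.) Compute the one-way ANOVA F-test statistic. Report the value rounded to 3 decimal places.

Group means [23.12, 20.11, 38.29], grand mean 26.417
SSB = Σnᵢ(x̄ᵢ−x̄)² = 1430.641; SSW = ΣΣ(x−x̄ᵢ)² = 485.192
MSB = 1430.641/2 = 715.3204; MSW = 485.192/21 = 23.1044
F = MSB/MSW = 30.9604
df = (2, 21)

test statistic = 30.960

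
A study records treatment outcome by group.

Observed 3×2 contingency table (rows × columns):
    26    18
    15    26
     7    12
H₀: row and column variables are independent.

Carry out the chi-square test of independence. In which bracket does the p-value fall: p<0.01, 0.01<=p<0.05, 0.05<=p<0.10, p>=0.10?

p-value bracket: 0.05<=p<0.10

Row totals [44, 41, 19], col totals [48, 56], n=104
χ² = (26−20.31)²/20.31 + (18−23.69)²/23.69 + (15−18.92)²/18.92 + (26−22.08)²/22.08 + (7−8.77)²/8.77 + (12−10.23)²/10.23 = 5.1366
df = 2
p-value (upper-tail) = 0.07667
→ bracket: 0.05<=p<0.10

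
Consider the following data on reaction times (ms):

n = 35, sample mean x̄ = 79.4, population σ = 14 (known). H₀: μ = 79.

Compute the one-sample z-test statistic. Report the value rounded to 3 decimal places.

SE = σ/√n = 14/√35 = 2.3664
z = (x̄−μ₀)/SE = (79.4−79)/2.3664 = 0.1690

test statistic = 0.169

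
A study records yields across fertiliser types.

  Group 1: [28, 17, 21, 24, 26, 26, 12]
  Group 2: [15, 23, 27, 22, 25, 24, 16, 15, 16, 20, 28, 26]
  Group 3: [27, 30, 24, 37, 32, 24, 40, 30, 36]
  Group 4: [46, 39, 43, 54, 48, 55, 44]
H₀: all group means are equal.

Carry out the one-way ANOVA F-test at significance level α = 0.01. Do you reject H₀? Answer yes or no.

Group means [22.00, 21.42, 31.11, 47.00], grand mean 29.143
SSB = Σnᵢ(x̄ᵢ−x̄)² = 3340.480; SSW = ΣΣ(x−x̄ᵢ)² = 921.806
MSB = 3340.480/3 = 1113.4934; MSW = 921.806/31 = 29.7357
F = MSB/MSW = 37.4464
df = (3, 31)
p-value (upper-tail) = 0.00000
At α=0.01: p < α → reject H₀

reject H₀: yes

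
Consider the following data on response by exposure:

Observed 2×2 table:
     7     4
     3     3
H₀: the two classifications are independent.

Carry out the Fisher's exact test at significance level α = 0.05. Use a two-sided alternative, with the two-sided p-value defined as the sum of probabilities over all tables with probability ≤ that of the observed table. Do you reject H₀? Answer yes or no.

Margins: r₁=11, r₂=6, c₁=10, c₂=7, n=17
p_obs = C(11,7)·C(6,3)/C(17,10); sum pmf over tables with pmf ≤ p_obs
p-value (two-sided) = 0.64367
At α=0.05: p ≥ α → fail to reject H₀

reject H₀: no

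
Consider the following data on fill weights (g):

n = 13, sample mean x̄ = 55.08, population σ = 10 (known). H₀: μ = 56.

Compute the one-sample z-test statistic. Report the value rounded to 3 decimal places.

test statistic = -0.332

SE = σ/√n = 10/√13 = 2.7735
z = (x̄−μ₀)/SE = (55.08−56)/2.7735 = -0.3317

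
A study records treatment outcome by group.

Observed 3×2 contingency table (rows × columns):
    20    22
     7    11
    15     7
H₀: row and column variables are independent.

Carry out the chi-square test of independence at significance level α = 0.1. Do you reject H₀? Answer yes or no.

reject H₀: no

Row totals [42, 18, 22], col totals [42, 40], n=82
χ² = (20−21.51)²/21.51 + (22−20.49)²/20.49 + (7−9.22)²/9.22 + (11−8.78)²/8.78 + (15−11.27)²/11.27 + (7−10.73)²/10.73 = 3.8467
df = 2
p-value (upper-tail) = 0.14611
At α=0.1: p ≥ α → fail to reject H₀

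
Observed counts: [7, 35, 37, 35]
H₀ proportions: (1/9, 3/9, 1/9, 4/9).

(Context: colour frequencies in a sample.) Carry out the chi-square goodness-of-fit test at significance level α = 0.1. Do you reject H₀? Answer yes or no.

n = 114; E_i = n·p_i = [12.67, 38.00, 12.67, 50.67]
χ² = (7−12.67)²/12.67 + (35−38.00)²/38.00 + (37−12.67)²/12.67 + (35−50.67)²/50.67 = 54.3618
df = 3
p-value (upper-tail) = 0.00000
At α=0.1: p < α → reject H₀

reject H₀: yes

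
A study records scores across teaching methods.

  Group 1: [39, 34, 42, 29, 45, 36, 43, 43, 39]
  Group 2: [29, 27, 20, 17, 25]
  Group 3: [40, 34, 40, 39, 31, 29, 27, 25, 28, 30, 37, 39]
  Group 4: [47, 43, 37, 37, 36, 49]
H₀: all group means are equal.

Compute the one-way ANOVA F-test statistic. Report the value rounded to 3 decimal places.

test statistic = 12.397

Group means [38.89, 23.60, 33.25, 41.50], grand mean 34.875
SSB = Σnᵢ(x̄ᵢ−x̄)² = 1075.661; SSW = ΣΣ(x−x̄ᵢ)² = 809.839
MSB = 1075.661/3 = 358.5537; MSW = 809.839/28 = 28.9228
F = MSB/MSW = 12.3969
df = (3, 28)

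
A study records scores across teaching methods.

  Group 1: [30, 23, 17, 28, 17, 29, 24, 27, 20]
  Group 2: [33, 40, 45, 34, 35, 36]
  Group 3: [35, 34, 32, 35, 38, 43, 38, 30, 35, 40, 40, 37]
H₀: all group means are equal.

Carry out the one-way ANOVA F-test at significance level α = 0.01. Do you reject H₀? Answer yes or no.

reject H₀: yes

Group means [23.89, 37.17, 36.42], grand mean 32.407
SSB = Σnᵢ(x̄ᵢ−x̄)² = 981.880; SSW = ΣΣ(x−x̄ᵢ)² = 450.639
MSB = 981.880/2 = 490.9398; MSW = 450.639/24 = 18.7766
F = MSB/MSW = 26.1463
df = (2, 24)
p-value (upper-tail) = 0.00000
At α=0.01: p < α → reject H₀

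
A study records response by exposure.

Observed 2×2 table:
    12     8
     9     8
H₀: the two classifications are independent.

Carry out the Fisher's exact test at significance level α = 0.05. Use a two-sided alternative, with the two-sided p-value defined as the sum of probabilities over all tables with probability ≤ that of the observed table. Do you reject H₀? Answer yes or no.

Margins: r₁=20, r₂=17, c₁=21, c₂=16, n=37
p_obs = C(20,12)·C(17,9)/C(37,21); sum pmf over tables with pmf ≤ p_obs
p-value (two-sided) = 0.74631
At α=0.05: p ≥ α → fail to reject H₀

reject H₀: no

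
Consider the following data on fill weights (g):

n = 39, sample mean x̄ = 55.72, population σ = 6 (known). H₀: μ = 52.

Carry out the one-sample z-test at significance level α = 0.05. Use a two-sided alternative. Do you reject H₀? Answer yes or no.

reject H₀: yes

SE = σ/√n = 6/√39 = 0.9608
z = (x̄−μ₀)/SE = (55.72−52)/0.9608 = 3.8719
p-value (two-sided) = 0.00011
At α=0.05: p < α → reject H₀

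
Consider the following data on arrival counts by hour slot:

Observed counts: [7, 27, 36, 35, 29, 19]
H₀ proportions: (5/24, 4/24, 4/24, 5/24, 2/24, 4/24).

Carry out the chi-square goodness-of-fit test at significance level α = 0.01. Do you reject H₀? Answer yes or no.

reject H₀: yes

n = 153; E_i = n·p_i = [31.88, 25.50, 25.50, 31.88, 12.75, 25.50]
χ² = (7−31.88)²/31.88 + (27−25.50)²/25.50 + (36−25.50)²/25.50 + (35−31.88)²/31.88 + (29−12.75)²/12.75 + (19−25.50)²/25.50 = 46.4980
df = 5
p-value (upper-tail) = 0.00000
At α=0.01: p < α → reject H₀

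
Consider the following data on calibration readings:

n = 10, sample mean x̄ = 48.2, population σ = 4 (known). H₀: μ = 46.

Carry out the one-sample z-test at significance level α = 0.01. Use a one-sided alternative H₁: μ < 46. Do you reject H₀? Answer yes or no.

SE = σ/√n = 4/√10 = 1.2649
z = (x̄−μ₀)/SE = (48.2−46)/1.2649 = 1.7393
p-value (one-sided, H₁ less) = 0.95900
At α=0.01: p ≥ α → fail to reject H₀

reject H₀: no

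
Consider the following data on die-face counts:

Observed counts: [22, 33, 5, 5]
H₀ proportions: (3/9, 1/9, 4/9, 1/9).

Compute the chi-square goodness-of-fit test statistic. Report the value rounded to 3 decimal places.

n = 65; E_i = n·p_i = [21.67, 7.22, 28.89, 7.22]
χ² = (22−21.67)²/21.67 + (33−7.22)²/7.22 + (5−28.89)²/28.89 + (5−7.22)²/7.22 = 112.4500
df = 3

test statistic = 112.450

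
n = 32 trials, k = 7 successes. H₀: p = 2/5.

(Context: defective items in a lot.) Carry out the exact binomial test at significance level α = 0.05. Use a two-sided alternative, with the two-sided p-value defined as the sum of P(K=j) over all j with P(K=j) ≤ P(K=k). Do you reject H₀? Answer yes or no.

Exact binomial: n=32, k=7, p₀=2/5=0.4000
P(X=j) = C(n,j)·p₀^j·(1−p₀)^(n−j); p = Σ P(X=j) over j with P(X=j) ≤ P(X=7)
p-value (two-sided) = 0.04570
At α=0.05: p < α → reject H₀

reject H₀: yes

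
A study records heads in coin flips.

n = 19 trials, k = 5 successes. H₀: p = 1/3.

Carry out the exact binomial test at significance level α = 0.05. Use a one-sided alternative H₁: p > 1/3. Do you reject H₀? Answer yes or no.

reject H₀: no

Exact binomial: n=19, k=5, p₀=1/3=0.3333
P(X≥5) from Σ C(n,i)·p₀^i·(1−p₀)^(n−i)
p-value (one-sided, H₁ greater) = 0.81206
At α=0.05: p ≥ α → fail to reject H₀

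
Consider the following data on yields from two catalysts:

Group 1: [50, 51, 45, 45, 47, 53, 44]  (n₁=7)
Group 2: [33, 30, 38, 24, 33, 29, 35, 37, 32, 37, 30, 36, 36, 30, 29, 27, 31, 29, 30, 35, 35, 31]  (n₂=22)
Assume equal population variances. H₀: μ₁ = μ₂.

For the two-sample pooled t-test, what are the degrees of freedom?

df = n₁ + n₂ − 2 = 7 + 22 − 2 = 27

degrees of freedom = 27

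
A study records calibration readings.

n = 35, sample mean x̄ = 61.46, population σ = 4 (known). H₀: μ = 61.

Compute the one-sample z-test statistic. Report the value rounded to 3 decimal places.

SE = σ/√n = 4/√35 = 0.6761
z = (x̄−μ₀)/SE = (61.46−61)/0.6761 = 0.6803

test statistic = 0.680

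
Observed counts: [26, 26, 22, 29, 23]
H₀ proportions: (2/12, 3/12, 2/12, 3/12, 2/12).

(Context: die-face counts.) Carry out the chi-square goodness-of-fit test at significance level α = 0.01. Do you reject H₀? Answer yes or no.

n = 126; E_i = n·p_i = [21.00, 31.50, 21.00, 31.50, 21.00]
χ² = (26−21.00)²/21.00 + (26−31.50)²/31.50 + (22−21.00)²/21.00 + (29−31.50)²/31.50 + (23−21.00)²/21.00 = 2.5873
df = 4
p-value (upper-tail) = 0.62907
At α=0.01: p ≥ α → fail to reject H₀

reject H₀: no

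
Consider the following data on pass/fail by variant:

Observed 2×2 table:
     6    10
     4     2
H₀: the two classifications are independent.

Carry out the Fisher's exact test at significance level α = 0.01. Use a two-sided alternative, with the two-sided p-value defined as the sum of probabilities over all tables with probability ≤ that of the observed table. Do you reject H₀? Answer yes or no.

reject H₀: no

Margins: r₁=16, r₂=6, c₁=10, c₂=12, n=22
p_obs = C(16,6)·C(6,4)/C(22,10); sum pmf over tables with pmf ≤ p_obs
p-value (two-sided) = 0.34763
At α=0.01: p ≥ α → fail to reject H₀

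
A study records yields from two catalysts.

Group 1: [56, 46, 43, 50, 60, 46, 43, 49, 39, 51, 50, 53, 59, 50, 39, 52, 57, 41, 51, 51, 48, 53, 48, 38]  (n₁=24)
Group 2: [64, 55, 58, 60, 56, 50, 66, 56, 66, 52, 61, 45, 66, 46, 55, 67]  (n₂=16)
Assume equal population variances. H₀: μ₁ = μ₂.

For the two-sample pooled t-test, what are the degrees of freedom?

degrees of freedom = 38

df = n₁ + n₂ − 2 = 24 + 16 − 2 = 38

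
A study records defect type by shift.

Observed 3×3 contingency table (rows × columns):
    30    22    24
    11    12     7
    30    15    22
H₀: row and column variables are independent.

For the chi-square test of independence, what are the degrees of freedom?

df = (r−1)(c−1) = (3−1)·(3−1) = 4

degrees of freedom = 4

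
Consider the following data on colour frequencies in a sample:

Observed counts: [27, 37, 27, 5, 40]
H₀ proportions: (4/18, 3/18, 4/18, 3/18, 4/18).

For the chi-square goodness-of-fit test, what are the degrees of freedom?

degrees of freedom = 4

df = k − 1 = 5 − 1 = 4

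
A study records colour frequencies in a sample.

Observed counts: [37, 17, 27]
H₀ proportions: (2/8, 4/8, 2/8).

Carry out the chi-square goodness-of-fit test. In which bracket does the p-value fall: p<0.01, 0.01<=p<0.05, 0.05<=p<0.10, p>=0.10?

p-value bracket: p<0.01

n = 81; E_i = n·p_i = [20.25, 40.50, 20.25]
χ² = (37−20.25)²/20.25 + (17−40.50)²/40.50 + (27−20.25)²/20.25 = 29.7407
df = 2
p-value (upper-tail) = 0.00000
→ bracket: p<0.01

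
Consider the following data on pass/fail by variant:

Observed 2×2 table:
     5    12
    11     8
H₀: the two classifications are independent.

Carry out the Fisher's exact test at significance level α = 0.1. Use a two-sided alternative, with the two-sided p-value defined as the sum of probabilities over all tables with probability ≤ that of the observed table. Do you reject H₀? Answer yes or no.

Margins: r₁=17, r₂=19, c₁=16, c₂=20, n=36
p_obs = C(17,5)·C(19,11)/C(36,16); sum pmf over tables with pmf ≤ p_obs
p-value (two-sided) = 0.10647
At α=0.1: p ≥ α → fail to reject H₀

reject H₀: no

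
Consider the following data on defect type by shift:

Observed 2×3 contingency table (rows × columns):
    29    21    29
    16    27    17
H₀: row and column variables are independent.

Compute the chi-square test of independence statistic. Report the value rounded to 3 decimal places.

test statistic = 5.135

Row totals [79, 60], col totals [45, 48, 46], n=139
χ² = (29−25.58)²/25.58 + (21−27.28)²/27.28 + (29−26.14)²/26.14 + (16−19.42)²/19.42 + (27−20.72)²/20.72 + (17−19.86)²/19.86 = 5.1348
df = 2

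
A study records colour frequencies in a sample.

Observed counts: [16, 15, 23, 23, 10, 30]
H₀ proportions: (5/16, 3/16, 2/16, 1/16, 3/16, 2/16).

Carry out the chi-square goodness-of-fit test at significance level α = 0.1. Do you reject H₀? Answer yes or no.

n = 117; E_i = n·p_i = [36.56, 21.94, 14.62, 7.31, 21.94, 14.62]
χ² = (16−36.56)²/36.56 + (15−21.94)²/21.94 + (23−14.62)²/14.62 + (23−7.31)²/7.31 + (10−21.94)²/21.94 + (30−14.62)²/14.62 = 74.8678
df = 5
p-value (upper-tail) = 0.00000
At α=0.1: p < α → reject H₀

reject H₀: yes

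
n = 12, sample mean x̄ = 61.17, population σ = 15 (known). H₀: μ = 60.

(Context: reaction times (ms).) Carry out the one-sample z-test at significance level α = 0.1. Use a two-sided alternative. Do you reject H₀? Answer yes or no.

reject H₀: no

SE = σ/√n = 15/√12 = 4.3301
z = (x̄−μ₀)/SE = (61.17−60)/4.3301 = 0.2702
p-value (two-sided) = 0.78701
At α=0.1: p ≥ α → fail to reject H₀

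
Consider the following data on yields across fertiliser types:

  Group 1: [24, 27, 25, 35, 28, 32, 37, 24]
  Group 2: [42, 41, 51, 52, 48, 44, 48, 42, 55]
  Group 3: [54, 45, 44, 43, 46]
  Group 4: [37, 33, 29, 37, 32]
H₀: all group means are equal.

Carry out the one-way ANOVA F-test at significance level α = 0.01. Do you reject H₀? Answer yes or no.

Group means [29.00, 47.00, 46.40, 33.60], grand mean 39.074
SSB = Σnᵢ(x̄ᵢ−x̄)² = 1795.452; SSW = ΣΣ(x−x̄ᵢ)² = 506.400
MSB = 1795.452/3 = 598.4840; MSW = 506.400/23 = 22.0174
F = MSB/MSW = 27.1823
df = (3, 23)
p-value (upper-tail) = 0.00000
At α=0.01: p < α → reject H₀

reject H₀: yes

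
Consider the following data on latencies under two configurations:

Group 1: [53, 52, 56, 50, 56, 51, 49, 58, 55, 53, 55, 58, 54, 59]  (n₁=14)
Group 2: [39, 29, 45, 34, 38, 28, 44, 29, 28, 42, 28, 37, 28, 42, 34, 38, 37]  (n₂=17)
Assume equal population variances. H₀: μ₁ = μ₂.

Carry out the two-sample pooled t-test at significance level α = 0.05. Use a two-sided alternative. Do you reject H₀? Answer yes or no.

reject H₀: yes

x̄₁=54.214, s₁=3.068, n₁=14
x̄₂=35.294, s₂=6.070, n₂=17
s_p² = [13·3.068² + 16·6.070²]/29 = 24.5478
SE = √(s_p²·(1/14+1/17)) = 1.7881
t = (54.214−35.294)/1.7881 = 10.5810
df = 29
p-value (two-sided) = 0.00000
At α=0.05: p < α → reject H₀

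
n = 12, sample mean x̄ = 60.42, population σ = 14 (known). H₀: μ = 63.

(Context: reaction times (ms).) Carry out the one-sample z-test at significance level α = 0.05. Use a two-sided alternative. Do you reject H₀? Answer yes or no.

reject H₀: no

SE = σ/√n = 14/√12 = 4.0415
z = (x̄−μ₀)/SE = (60.42−63)/4.0415 = -0.6384
p-value (two-sided) = 0.52322
At α=0.05: p ≥ α → fail to reject H₀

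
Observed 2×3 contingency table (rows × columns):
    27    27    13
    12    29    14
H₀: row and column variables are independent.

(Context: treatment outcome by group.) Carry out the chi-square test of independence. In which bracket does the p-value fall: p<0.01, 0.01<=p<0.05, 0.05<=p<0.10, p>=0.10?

p-value bracket: 0.05<=p<0.10

Row totals [67, 55], col totals [39, 56, 27], n=122
χ² = (27−21.42)²/21.42 + (27−30.75)²/30.75 + (13−14.83)²/14.83 + (12−17.58)²/17.58 + (29−25.25)²/25.25 + (14−12.17)²/12.17 = 4.7433
df = 2
p-value (upper-tail) = 0.09333
→ bracket: 0.05<=p<0.10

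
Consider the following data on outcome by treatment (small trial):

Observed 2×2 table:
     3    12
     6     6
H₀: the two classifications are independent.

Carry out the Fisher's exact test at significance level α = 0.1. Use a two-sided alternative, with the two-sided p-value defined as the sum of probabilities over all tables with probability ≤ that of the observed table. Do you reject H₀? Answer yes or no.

Margins: r₁=15, r₂=12, c₁=9, c₂=18, n=27
p_obs = C(15,3)·C(12,6)/C(27,9); sum pmf over tables with pmf ≤ p_obs
p-value (two-sided) = 0.12662
At α=0.1: p ≥ α → fail to reject H₀

reject H₀: no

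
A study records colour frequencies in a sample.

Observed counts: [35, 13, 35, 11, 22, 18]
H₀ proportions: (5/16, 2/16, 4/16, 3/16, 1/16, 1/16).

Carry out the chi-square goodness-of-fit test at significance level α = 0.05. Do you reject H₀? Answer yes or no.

reject H₀: yes

n = 134; E_i = n·p_i = [41.88, 16.75, 33.50, 25.12, 8.38, 8.38]
χ² = (35−41.88)²/41.88 + (13−16.75)²/16.75 + (35−33.50)²/33.50 + (11−25.12)²/25.12 + (22−8.38)²/8.38 + (18−8.38)²/8.38 = 43.2040
df = 5
p-value (upper-tail) = 0.00000
At α=0.05: p < α → reject H₀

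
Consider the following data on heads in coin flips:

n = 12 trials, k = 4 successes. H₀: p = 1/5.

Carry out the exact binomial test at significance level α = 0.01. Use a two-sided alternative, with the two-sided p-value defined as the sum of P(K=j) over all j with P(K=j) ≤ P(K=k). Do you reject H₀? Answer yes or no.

Exact binomial: n=12, k=4, p₀=1/5=0.2000
P(X=j) = C(n,j)·p₀^j·(1−p₀)^(n−j); p = Σ P(X=j) over j with P(X=j) ≤ P(X=4)
p-value (two-sided) = 0.27415
At α=0.01: p ≥ α → fail to reject H₀

reject H₀: no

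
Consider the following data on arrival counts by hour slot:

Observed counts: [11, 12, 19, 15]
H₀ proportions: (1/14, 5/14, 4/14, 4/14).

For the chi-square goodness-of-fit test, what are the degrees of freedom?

degrees of freedom = 3

df = k − 1 = 4 − 1 = 3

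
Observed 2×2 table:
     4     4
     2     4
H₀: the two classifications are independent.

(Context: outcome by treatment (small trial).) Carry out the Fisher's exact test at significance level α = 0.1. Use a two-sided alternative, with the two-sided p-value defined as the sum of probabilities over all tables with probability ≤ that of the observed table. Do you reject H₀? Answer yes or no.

Margins: r₁=8, r₂=6, c₁=6, c₂=8, n=14
p_obs = C(8,4)·C(6,2)/C(14,6); sum pmf over tables with pmf ≤ p_obs
p-value (two-sided) = 0.62704
At α=0.1: p ≥ α → fail to reject H₀

reject H₀: no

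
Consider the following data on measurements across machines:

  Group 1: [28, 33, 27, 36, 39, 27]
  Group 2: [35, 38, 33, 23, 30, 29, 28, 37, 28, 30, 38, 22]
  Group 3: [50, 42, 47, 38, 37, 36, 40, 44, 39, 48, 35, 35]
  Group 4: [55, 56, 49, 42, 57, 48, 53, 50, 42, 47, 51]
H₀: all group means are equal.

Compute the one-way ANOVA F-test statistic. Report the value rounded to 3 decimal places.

Group means [31.67, 30.92, 40.92, 50.00], grand mean 39.073
SSB = Σnᵢ(x̄ᵢ−x̄)² = 2481.614; SSW = ΣΣ(x−x̄ᵢ)² = 1019.167
MSB = 2481.614/3 = 827.2046; MSW = 1019.167/37 = 27.5450
F = MSB/MSW = 30.0310
df = (3, 37)

test statistic = 30.031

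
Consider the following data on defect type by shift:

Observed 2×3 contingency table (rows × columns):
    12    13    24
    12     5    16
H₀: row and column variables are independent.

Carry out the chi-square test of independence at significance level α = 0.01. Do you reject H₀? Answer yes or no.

reject H₀: no

Row totals [49, 33], col totals [24, 18, 40], n=82
χ² = (12−14.34)²/14.34 + (13−10.76)²/10.76 + (24−23.90)²/23.90 + (12−9.66)²/9.66 + (5−7.24)²/7.24 + (16−16.10)²/16.10 = 2.1141
df = 2
p-value (upper-tail) = 0.34748
At α=0.01: p ≥ α → fail to reject H₀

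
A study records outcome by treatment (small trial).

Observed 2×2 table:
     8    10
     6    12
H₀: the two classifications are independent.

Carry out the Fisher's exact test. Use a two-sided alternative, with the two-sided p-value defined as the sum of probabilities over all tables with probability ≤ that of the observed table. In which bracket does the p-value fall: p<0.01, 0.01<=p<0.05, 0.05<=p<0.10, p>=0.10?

p-value bracket: p>=0.10

Margins: r₁=18, r₂=18, c₁=14, c₂=22, n=36
p_obs = C(18,8)·C(18,6)/C(36,14); sum pmf over tables with pmf ≤ p_obs
p-value (two-sided) = 0.73322
→ bracket: p>=0.10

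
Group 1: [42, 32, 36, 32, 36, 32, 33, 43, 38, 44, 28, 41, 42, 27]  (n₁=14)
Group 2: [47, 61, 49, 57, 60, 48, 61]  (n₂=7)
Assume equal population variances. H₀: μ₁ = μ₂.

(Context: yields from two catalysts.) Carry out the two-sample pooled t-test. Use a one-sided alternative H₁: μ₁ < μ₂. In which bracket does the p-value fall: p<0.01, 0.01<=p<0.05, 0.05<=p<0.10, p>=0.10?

p-value bracket: p<0.01

x̄₁=36.143, s₁=5.655, n₁=14
x̄₂=54.714, s₂=6.448, n₂=7
s_p² = [13·5.655² + 6·6.448²]/19 = 35.0075
SE = √(s_p²·(1/14+1/7)) = 2.7389
t = (36.143−54.714)/2.7389 = -6.7806
df = 19
p-value (one-sided, H₁ less) = 0.00000
→ bracket: p<0.01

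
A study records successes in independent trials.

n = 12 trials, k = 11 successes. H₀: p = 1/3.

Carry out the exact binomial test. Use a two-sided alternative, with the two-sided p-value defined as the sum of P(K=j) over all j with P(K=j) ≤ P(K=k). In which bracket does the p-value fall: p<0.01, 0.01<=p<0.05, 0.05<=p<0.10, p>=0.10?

p-value bracket: p<0.01

Exact binomial: n=12, k=11, p₀=1/3=0.3333
P(X=j) = C(n,j)·p₀^j·(1−p₀)^(n−j); p = Σ P(X=j) over j with P(X=j) ≤ P(X=11)
p-value (two-sided) = 0.00005
→ bracket: p<0.01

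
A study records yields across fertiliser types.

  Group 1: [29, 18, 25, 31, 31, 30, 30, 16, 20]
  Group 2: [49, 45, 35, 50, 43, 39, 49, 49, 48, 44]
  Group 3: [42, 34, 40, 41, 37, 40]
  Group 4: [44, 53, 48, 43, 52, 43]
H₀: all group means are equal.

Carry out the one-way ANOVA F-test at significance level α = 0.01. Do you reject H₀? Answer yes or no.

reject H₀: yes

Group means [25.56, 45.10, 39.00, 47.17], grand mean 38.645
SSB = Σnᵢ(x̄ᵢ−x̄)² = 2395.141; SSW = ΣΣ(x−x̄ᵢ)² = 659.956
MSB = 2395.141/3 = 798.3804; MSW = 659.956/27 = 24.4428
F = MSB/MSW = 32.6632
df = (3, 27)
p-value (upper-tail) = 0.00000
At α=0.01: p < α → reject H₀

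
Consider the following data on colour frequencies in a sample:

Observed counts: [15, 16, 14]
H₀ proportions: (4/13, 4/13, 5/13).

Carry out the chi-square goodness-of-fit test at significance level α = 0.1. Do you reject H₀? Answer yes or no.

n = 45; E_i = n·p_i = [13.85, 13.85, 17.31]
χ² = (15−13.85)²/13.85 + (16−13.85)²/13.85 + (14−17.31)²/17.31 = 1.0633
df = 2
p-value (upper-tail) = 0.58762
At α=0.1: p ≥ α → fail to reject H₀

reject H₀: no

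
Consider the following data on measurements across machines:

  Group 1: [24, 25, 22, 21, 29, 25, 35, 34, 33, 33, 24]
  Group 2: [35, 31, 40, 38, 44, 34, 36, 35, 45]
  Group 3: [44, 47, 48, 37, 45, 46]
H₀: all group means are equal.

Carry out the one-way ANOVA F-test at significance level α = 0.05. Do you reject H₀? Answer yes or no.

reject H₀: yes

Group means [27.73, 37.56, 44.50], grand mean 35.000
SSB = Σnᵢ(x̄ᵢ−x̄)² = 1182.096; SSW = ΣΣ(x−x̄ᵢ)² = 521.904
MSB = 1182.096/2 = 591.0480; MSW = 521.904/23 = 22.6915
F = MSB/MSW = 26.0471
df = (2, 23)
p-value (upper-tail) = 0.00000
At α=0.05: p < α → reject H₀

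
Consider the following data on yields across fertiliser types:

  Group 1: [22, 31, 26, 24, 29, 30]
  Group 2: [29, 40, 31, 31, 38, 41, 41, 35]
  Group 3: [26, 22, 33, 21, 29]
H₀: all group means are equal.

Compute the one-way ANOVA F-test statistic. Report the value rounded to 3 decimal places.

Group means [27.00, 35.75, 26.20], grand mean 30.474
SSB = Σnᵢ(x̄ᵢ−x̄)² = 386.437; SSW = ΣΣ(x−x̄ᵢ)² = 332.300
MSB = 386.437/2 = 193.2184; MSW = 332.300/16 = 20.7688
F = MSB/MSW = 9.3033
df = (2, 16)

test statistic = 9.303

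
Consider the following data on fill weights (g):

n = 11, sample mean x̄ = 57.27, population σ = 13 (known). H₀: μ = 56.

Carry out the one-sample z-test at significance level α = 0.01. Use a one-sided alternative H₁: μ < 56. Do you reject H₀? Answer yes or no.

reject H₀: no

SE = σ/√n = 13/√11 = 3.9196
z = (x̄−μ₀)/SE = (57.27−56)/3.9196 = 0.3240
p-value (one-sided, H₁ less) = 0.62703
At α=0.01: p ≥ α → fail to reject H₀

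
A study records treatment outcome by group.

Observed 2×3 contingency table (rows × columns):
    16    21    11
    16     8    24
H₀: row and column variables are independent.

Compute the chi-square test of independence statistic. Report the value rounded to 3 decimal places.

Row totals [48, 48], col totals [32, 29, 35], n=96
χ² = (16−16.00)²/16.00 + (21−14.50)²/14.50 + (11−17.50)²/17.50 + (16−16.00)²/16.00 + (8−14.50)²/14.50 + (24−17.50)²/17.50 = 10.6562
df = 2

test statistic = 10.656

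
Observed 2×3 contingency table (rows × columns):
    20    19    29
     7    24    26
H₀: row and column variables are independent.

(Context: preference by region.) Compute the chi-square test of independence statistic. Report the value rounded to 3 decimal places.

test statistic = 6.083

Row totals [68, 57], col totals [27, 43, 55], n=125
χ² = (20−14.69)²/14.69 + (19−23.39)²/23.39 + (29−29.92)²/29.92 + (7−12.31)²/12.31 + (24−19.61)²/19.61 + (26−25.08)²/25.08 = 6.0834
df = 2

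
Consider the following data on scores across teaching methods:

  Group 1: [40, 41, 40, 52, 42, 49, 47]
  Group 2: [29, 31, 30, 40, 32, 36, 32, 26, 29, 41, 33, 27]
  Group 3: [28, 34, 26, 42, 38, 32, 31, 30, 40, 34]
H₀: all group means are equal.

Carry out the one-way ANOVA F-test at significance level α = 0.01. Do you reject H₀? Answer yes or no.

Group means [44.43, 32.17, 33.50], grand mean 35.586
SSB = Σnᵢ(x̄ᵢ−x̄)² = 731.154; SSW = ΣΣ(x−x̄ᵢ)² = 629.881
MSB = 731.154/2 = 365.5768; MSW = 629.881/26 = 24.2262
F = MSB/MSW = 15.0901
df = (2, 26)
p-value (upper-tail) = 0.00004
At α=0.01: p < α → reject H₀

reject H₀: yes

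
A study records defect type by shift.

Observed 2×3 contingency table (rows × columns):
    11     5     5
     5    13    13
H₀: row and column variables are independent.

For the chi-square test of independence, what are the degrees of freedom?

degrees of freedom = 2

df = (r−1)(c−1) = (2−1)·(3−1) = 2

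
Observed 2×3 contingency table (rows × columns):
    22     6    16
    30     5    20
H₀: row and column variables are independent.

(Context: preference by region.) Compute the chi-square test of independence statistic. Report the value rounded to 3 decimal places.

Row totals [44, 55], col totals [52, 11, 36], n=99
χ² = (22−23.11)²/23.11 + (6−4.89)²/4.89 + (16−16.00)²/16.00 + (30−28.89)²/28.89 + (5−6.11)²/6.11 + (20−20.00)²/20.00 = 0.5507
df = 2

test statistic = 0.551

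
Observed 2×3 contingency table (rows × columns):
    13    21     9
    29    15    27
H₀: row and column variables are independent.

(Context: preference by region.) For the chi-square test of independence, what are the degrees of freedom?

df = (r−1)(c−1) = (2−1)·(3−1) = 2

degrees of freedom = 2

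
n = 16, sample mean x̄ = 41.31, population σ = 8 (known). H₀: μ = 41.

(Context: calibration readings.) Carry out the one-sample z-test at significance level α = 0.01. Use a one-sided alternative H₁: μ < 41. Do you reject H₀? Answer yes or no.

reject H₀: no

SE = σ/√n = 8/√16 = 2.0000
z = (x̄−μ₀)/SE = (41.31−41)/2.0000 = 0.1550
p-value (one-sided, H₁ less) = 0.56159
At α=0.01: p ≥ α → fail to reject H₀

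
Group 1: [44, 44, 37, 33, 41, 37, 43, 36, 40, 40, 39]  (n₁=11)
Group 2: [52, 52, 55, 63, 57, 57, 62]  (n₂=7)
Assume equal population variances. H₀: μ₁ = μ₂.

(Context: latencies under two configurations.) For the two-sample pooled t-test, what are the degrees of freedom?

degrees of freedom = 16

df = n₁ + n₂ − 2 = 11 + 7 − 2 = 16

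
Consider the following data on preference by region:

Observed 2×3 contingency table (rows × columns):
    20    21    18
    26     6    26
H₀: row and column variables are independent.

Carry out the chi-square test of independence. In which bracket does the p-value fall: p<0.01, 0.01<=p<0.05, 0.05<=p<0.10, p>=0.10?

p-value bracket: p<0.01

Row totals [59, 58], col totals [46, 27, 44], n=117
χ² = (20−23.20)²/23.20 + (21−13.62)²/13.62 + (18−22.19)²/22.19 + (26−22.80)²/22.80 + (6−13.38)²/13.38 + (26−21.81)²/21.81 = 10.5627
df = 2
p-value (upper-tail) = 0.00509
→ bracket: p<0.01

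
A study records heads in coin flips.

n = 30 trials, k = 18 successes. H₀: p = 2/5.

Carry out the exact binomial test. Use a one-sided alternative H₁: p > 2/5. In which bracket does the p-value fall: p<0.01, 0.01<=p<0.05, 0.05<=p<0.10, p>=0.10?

p-value bracket: 0.01<=p<0.05

Exact binomial: n=30, k=18, p₀=2/5=0.4000
P(X≥18) from Σ C(n,i)·p₀^i·(1−p₀)^(n−i)
p-value (one-sided, H₁ greater) = 0.02124
→ bracket: 0.01<=p<0.05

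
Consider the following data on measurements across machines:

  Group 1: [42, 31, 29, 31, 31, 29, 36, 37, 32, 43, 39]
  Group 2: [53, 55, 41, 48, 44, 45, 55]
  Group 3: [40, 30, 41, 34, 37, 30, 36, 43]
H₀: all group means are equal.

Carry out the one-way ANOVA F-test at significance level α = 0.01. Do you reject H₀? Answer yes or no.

Group means [34.55, 48.71, 36.38], grand mean 38.923
SSB = Σnᵢ(x̄ᵢ−x̄)² = 933.815; SSW = ΣΣ(x−x̄ᵢ)² = 620.031
MSB = 933.815/2 = 466.9077; MSW = 620.031/23 = 26.9579
F = MSB/MSW = 17.3199
df = (2, 23)
p-value (upper-tail) = 0.00003
At α=0.01: p < α → reject H₀

reject H₀: yes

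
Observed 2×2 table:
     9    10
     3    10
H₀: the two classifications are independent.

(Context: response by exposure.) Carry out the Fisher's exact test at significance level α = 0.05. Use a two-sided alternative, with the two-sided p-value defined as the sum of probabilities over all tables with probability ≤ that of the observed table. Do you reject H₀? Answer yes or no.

reject H₀: no

Margins: r₁=19, r₂=13, c₁=12, c₂=20, n=32
p_obs = C(19,9)·C(13,3)/C(32,12); sum pmf over tables with pmf ≤ p_obs
p-value (two-sided) = 0.26725
At α=0.05: p ≥ α → fail to reject H₀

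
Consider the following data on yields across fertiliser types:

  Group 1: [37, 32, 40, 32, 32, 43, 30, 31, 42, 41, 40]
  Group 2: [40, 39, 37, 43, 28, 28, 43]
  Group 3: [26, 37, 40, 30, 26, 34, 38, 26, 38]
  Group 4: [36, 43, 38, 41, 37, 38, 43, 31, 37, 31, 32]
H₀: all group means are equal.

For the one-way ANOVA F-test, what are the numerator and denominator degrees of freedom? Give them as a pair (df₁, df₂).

degrees of freedom = [3, 34]

k = 4 groups, N = 38 total
df = (k−1, N−k) = (4−1, 38−4) = (3, 34)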